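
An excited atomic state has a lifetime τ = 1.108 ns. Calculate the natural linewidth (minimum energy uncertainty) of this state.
297.027 neV

Using the energy-time uncertainty principle:
ΔEΔt ≥ ℏ/2

The lifetime τ represents the time uncertainty Δt.
The natural linewidth (minimum energy uncertainty) is:

ΔE = ℏ/(2τ)
ΔE = (1.055e-34 J·s) / (2 × 1.108e-09 s)
ΔE = 4.759e-26 J = 297.027 neV

This natural linewidth limits the precision of spectroscopic measurements.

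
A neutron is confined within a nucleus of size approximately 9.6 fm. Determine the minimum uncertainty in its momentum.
5.493 × 10^-21 kg·m/s

Using the Heisenberg uncertainty principle:
ΔxΔp ≥ ℏ/2

With Δx ≈ L = 9.600e-15 m (the confinement size):
Δp_min = ℏ/(2Δx)
Δp_min = (1.055e-34 J·s) / (2 × 9.600e-15 m)
Δp_min = 5.493e-21 kg·m/s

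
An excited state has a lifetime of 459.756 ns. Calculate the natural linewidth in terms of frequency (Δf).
173.086 kHz

Using the energy-time uncertainty principle and E = hf:
ΔEΔt ≥ ℏ/2
hΔf·Δt ≥ ℏ/2

The minimum frequency uncertainty is:
Δf = ℏ/(2hτ) = 1/(4πτ)
Δf = 1/(4π × 4.598e-07 s)
Δf = 1.731e+05 Hz = 173.086 kHz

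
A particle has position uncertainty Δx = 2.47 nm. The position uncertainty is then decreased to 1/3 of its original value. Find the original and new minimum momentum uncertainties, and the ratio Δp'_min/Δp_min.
Original Δp_min = 2.135 × 10^-26 kg·m/s; new Δp'_min = 6.404 × 10^-26 kg·m/s; ratio Δp'_min/Δp_min = 3.

From the uncertainty principle ΔxΔp ≥ ℏ/2, the minimum momentum uncertainty is Δp_min = ℏ/(2Δx).

Original (Δx = 2.47 nm = 2.470e-09 m):
Δp_min = (1.055e-34 J·s)/(2 × 2.470e-09 m) = 2.135e-26 kg·m/s

When Δx → (1/3)Δx:
Δp'_min = ℏ/(2 × (1/3)Δx) = 3 × ℏ/(2Δx) = 3 × Δp_min
Δp'_min = 3 × 2.135e-26 kg·m/s = 6.404e-26 kg·m/s

Since Δp_min ∝ 1/Δx, when Δx is decreased to 1/3 of its original value, Δp_min increases to 3 times its original value.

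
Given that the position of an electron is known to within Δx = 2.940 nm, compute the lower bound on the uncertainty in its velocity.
19.688 km/s

Using the Heisenberg uncertainty principle and Δp = mΔv:
ΔxΔp ≥ ℏ/2
Δx(mΔv) ≥ ℏ/2

The minimum uncertainty in velocity is:
Δv_min = ℏ/(2mΔx)
Δv_min = (1.055e-34 J·s) / (2 × 9.109e-31 kg × 2.940e-09 m)
Δv_min = 1.969e+04 m/s = 19.688 km/s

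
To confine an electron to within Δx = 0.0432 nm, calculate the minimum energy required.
5.104 eV

Localizing a particle requires giving it sufficient momentum uncertainty:

1. From uncertainty principle: Δp ≥ ℏ/(2Δx)
   Δp_min = (1.055e-34 J·s) / (2 × 4.320e-11 m)
   Δp_min = 1.221e-24 kg·m/s

2. This momentum uncertainty corresponds to kinetic energy:
   KE ≈ (Δp)²/(2m) = (1.221e-24)²/(2 × 9.109e-31 kg)
   KE = 8.177e-19 J = 5.104 eV

Tighter localization requires more energy.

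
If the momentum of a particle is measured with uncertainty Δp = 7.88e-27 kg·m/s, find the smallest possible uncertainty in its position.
6.691 nm

Using the Heisenberg uncertainty principle:
ΔxΔp ≥ ℏ/2

The minimum uncertainty in position is:
Δx_min = ℏ/(2Δp)
Δx_min = (1.055e-34 J·s) / (2 × 7.880e-27 kg·m/s)
Δx_min = 6.691e-09 m = 6.691 nm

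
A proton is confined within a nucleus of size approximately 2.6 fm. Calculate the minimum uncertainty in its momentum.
2.028 × 10^-20 kg·m/s

Using the Heisenberg uncertainty principle:
ΔxΔp ≥ ℏ/2

With Δx ≈ L = 2.600e-15 m (the confinement size):
Δp_min = ℏ/(2Δx)
Δp_min = (1.055e-34 J·s) / (2 × 2.600e-15 m)
Δp_min = 2.028e-20 kg·m/s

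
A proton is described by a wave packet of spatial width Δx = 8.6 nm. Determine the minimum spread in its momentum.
6.131 × 10^-27 kg·m/s

For a wave packet, the spatial width Δx and momentum spread Δp are related by the uncertainty principle:
ΔxΔp ≥ ℏ/2

The minimum momentum spread is:
Δp_min = ℏ/(2Δx)
Δp_min = (1.055e-34 J·s) / (2 × 8.600e-09 m)
Δp_min = 6.131e-27 kg·m/s

A wave packet cannot have both a well-defined position and well-defined momentum.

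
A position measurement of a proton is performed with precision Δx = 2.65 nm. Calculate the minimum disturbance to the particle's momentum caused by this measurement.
1.990 × 10^-26 kg·m/s

The uncertainty principle implies that measuring position disturbs momentum:
ΔxΔp ≥ ℏ/2

When we measure position with precision Δx, we necessarily introduce a momentum uncertainty:
Δp ≥ ℏ/(2Δx)
Δp_min = (1.055e-34 J·s) / (2 × 2.650e-09 m)
Δp_min = 1.990e-26 kg·m/s

The more precisely we measure position, the greater the momentum disturbance.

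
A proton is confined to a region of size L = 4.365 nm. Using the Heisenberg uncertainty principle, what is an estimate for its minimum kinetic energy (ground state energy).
272.261 neV

Using the uncertainty principle to estimate ground state energy:

1. The position uncertainty is approximately the confinement size:
   Δx ≈ L = 4.365e-09 m

2. From ΔxΔp ≥ ℏ/2, the minimum momentum uncertainty is:
   Δp ≈ ℏ/(2L) = 1.208e-26 kg·m/s

3. The kinetic energy is approximately:
   KE ≈ (Δp)²/(2m) = (1.208e-26)²/(2 × 1.673e-27 kg)
   KE ≈ 4.362e-26 J = 272.261 neV

This is an order-of-magnitude estimate of the ground state energy.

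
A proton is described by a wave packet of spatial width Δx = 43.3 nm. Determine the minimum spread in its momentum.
1.218 × 10^-27 kg·m/s

For a wave packet, the spatial width Δx and momentum spread Δp are related by the uncertainty principle:
ΔxΔp ≥ ℏ/2

The minimum momentum spread is:
Δp_min = ℏ/(2Δx)
Δp_min = (1.055e-34 J·s) / (2 × 4.330e-08 m)
Δp_min = 1.218e-27 kg·m/s

A wave packet cannot have both a well-defined position and well-defined momentum.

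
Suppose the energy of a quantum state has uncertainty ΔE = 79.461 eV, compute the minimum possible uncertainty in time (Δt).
4.142 as

Using the energy-time uncertainty principle:
ΔEΔt ≥ ℏ/2

The minimum uncertainty in time is:
Δt_min = ℏ/(2ΔE)
Δt_min = (1.055e-34 J·s) / (2 × 1.273e-17 J)
Δt_min = 4.142e-18 s = 4.142 as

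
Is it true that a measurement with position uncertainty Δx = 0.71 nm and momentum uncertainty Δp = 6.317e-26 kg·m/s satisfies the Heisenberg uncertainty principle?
No, it violates the uncertainty principle (impossible measurement).

Calculate the product ΔxΔp:
ΔxΔp = (7.100e-10 m) × (6.317e-26 kg·m/s)
ΔxΔp = 4.485e-35 J·s

Compare to the minimum allowed value ℏ/2:
ℏ/2 = 5.273e-35 J·s

Since ΔxΔp = 4.485e-35 J·s < 5.273e-35 J·s = ℏ/2,
the measurement violates the uncertainty principle.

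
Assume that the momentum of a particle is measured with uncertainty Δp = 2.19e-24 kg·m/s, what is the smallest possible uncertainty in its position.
24.077 pm

Using the Heisenberg uncertainty principle:
ΔxΔp ≥ ℏ/2

The minimum uncertainty in position is:
Δx_min = ℏ/(2Δp)
Δx_min = (1.055e-34 J·s) / (2 × 2.190e-24 kg·m/s)
Δx_min = 2.408e-11 m = 24.077 pm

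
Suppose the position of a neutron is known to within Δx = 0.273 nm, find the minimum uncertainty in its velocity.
115.315 m/s

Using the Heisenberg uncertainty principle and Δp = mΔv:
ΔxΔp ≥ ℏ/2
Δx(mΔv) ≥ ℏ/2

The minimum uncertainty in velocity is:
Δv_min = ℏ/(2mΔx)
Δv_min = (1.055e-34 J·s) / (2 × 1.675e-27 kg × 2.730e-10 m)
Δv_min = 1.153e+02 m/s = 115.315 m/s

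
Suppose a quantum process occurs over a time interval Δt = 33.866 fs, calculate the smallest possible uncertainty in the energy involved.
9.718 meV

Using the energy-time uncertainty principle:
ΔEΔt ≥ ℏ/2

The minimum uncertainty in energy is:
ΔE_min = ℏ/(2Δt)
ΔE_min = (1.055e-34 J·s) / (2 × 3.387e-14 s)
ΔE_min = 1.557e-21 J = 9.718 meV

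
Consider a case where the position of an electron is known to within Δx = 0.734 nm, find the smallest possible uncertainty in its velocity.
78.861 km/s

Using the Heisenberg uncertainty principle and Δp = mΔv:
ΔxΔp ≥ ℏ/2
Δx(mΔv) ≥ ℏ/2

The minimum uncertainty in velocity is:
Δv_min = ℏ/(2mΔx)
Δv_min = (1.055e-34 J·s) / (2 × 9.109e-31 kg × 7.340e-10 m)
Δv_min = 7.886e+04 m/s = 78.861 km/s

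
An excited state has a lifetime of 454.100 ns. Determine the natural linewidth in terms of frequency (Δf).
175.242 kHz

Using the energy-time uncertainty principle and E = hf:
ΔEΔt ≥ ℏ/2
hΔf·Δt ≥ ℏ/2

The minimum frequency uncertainty is:
Δf = ℏ/(2hτ) = 1/(4πτ)
Δf = 1/(4π × 4.541e-07 s)
Δf = 1.752e+05 Hz = 175.242 kHz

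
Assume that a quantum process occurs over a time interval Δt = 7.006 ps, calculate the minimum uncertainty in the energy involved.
46.975 μeV

Using the energy-time uncertainty principle:
ΔEΔt ≥ ℏ/2

The minimum uncertainty in energy is:
ΔE_min = ℏ/(2Δt)
ΔE_min = (1.055e-34 J·s) / (2 × 7.006e-12 s)
ΔE_min = 7.526e-24 J = 46.975 μeV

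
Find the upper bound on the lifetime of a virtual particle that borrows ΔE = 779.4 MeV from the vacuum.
4.223 × 10^-25 s

Using the energy-time uncertainty principle:
ΔEΔt ≥ ℏ/2

For a virtual particle borrowing energy ΔE, the maximum lifetime is:
Δt_max = ℏ/(2ΔE)

Converting energy:
ΔE = 779.4 MeV = 1.249e-10 J

Δt_max = (1.055e-34 J·s) / (2 × 1.249e-10 J)
Δt_max = 4.223e-25 s = 4.223 × 10^-25 s

Virtual particles with higher borrowed energy exist for shorter times.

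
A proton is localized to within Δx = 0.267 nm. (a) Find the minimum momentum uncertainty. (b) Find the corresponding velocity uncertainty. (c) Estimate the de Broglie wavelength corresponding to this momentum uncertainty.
(a) Δp_min = 1.975 × 10^-25 kg·m/s
(b) Δv_min = 118.069 m/s
(c) λ_dB = 3.355 nm

Step-by-step:

(a) From the uncertainty principle:
Δp_min = ℏ/(2Δx) = (1.055e-34 J·s)/(2 × 2.670e-10 m) = 1.975e-25 kg·m/s

(b) The velocity uncertainty:
Δv = Δp/m = (1.975e-25 kg·m/s)/(1.673e-27 kg) = 1.181e+02 m/s = 118.069 m/s

(c) The de Broglie wavelength for this momentum:
λ = h/p = (6.626e-34 J·s)/(1.975e-25 kg·m/s) = 3.355e-09 m = 3.355 nm

Note: The de Broglie wavelength is comparable to the localization size, as expected from wave-particle duality.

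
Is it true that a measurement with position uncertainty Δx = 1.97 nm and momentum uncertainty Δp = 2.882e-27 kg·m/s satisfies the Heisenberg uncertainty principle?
No, it violates the uncertainty principle (impossible measurement).

Calculate the product ΔxΔp:
ΔxΔp = (1.970e-09 m) × (2.882e-27 kg·m/s)
ΔxΔp = 5.678e-36 J·s

Compare to the minimum allowed value ℏ/2:
ℏ/2 = 5.273e-35 J·s

Since ΔxΔp = 5.678e-36 J·s < 5.273e-35 J·s = ℏ/2,
the measurement violates the uncertainty principle.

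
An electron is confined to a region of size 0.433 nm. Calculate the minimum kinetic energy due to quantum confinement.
50.803 meV

Using the uncertainty principle:

1. Position uncertainty: Δx ≈ 4.330e-10 m
2. Minimum momentum uncertainty: Δp = ℏ/(2Δx) = 1.218e-25 kg·m/s
3. Minimum kinetic energy:
   KE = (Δp)²/(2m) = (1.218e-25)²/(2 × 9.109e-31 kg)
   KE = 8.139e-21 J = 50.803 meV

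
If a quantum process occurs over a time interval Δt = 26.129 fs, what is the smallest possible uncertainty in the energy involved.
12.595 meV

Using the energy-time uncertainty principle:
ΔEΔt ≥ ℏ/2

The minimum uncertainty in energy is:
ΔE_min = ℏ/(2Δt)
ΔE_min = (1.055e-34 J·s) / (2 × 2.613e-14 s)
ΔE_min = 2.018e-21 J = 12.595 meV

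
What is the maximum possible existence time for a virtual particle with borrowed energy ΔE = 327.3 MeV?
1.006 ys

Using the energy-time uncertainty principle:
ΔEΔt ≥ ℏ/2

For a virtual particle borrowing energy ΔE, the maximum lifetime is:
Δt_max = ℏ/(2ΔE)

Converting energy:
ΔE = 327.3 MeV = 5.244e-11 J

Δt_max = (1.055e-34 J·s) / (2 × 5.244e-11 J)
Δt_max = 1.006e-24 s = 1.006 ys

Virtual particles with higher borrowed energy exist for shorter times.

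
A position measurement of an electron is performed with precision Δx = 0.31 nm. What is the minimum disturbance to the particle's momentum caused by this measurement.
1.701 × 10^-25 kg·m/s

The uncertainty principle implies that measuring position disturbs momentum:
ΔxΔp ≥ ℏ/2

When we measure position with precision Δx, we necessarily introduce a momentum uncertainty:
Δp ≥ ℏ/(2Δx)
Δp_min = (1.055e-34 J·s) / (2 × 3.100e-10 m)
Δp_min = 1.701e-25 kg·m/s

The more precisely we measure position, the greater the momentum disturbance.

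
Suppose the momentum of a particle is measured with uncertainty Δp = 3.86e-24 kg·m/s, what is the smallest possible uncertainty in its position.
13.660 pm

Using the Heisenberg uncertainty principle:
ΔxΔp ≥ ℏ/2

The minimum uncertainty in position is:
Δx_min = ℏ/(2Δp)
Δx_min = (1.055e-34 J·s) / (2 × 3.860e-24 kg·m/s)
Δx_min = 1.366e-11 m = 13.660 pm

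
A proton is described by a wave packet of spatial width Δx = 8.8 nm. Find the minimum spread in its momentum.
5.992 × 10^-27 kg·m/s

For a wave packet, the spatial width Δx and momentum spread Δp are related by the uncertainty principle:
ΔxΔp ≥ ℏ/2

The minimum momentum spread is:
Δp_min = ℏ/(2Δx)
Δp_min = (1.055e-34 J·s) / (2 × 8.800e-09 m)
Δp_min = 5.992e-27 kg·m/s

A wave packet cannot have both a well-defined position and well-defined momentum.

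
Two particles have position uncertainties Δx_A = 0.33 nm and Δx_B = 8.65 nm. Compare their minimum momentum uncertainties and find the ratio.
Particle A has the larger minimum momentum uncertainty, by a factor of 26.21.

For each particle, the minimum momentum uncertainty is Δp_min = ℏ/(2Δx):

Particle A: Δp_A = ℏ/(2×3.300e-10 m) = 1.598e-25 kg·m/s
Particle B: Δp_B = ℏ/(2×8.650e-09 m) = 6.096e-27 kg·m/s

Ratio: Δp_A/Δp_B = 26.21

Since Δp_min ∝ 1/Δx, the particle with smaller position uncertainty (A) has larger momentum uncertainty.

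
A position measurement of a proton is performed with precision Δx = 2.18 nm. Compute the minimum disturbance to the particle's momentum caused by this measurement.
2.419 × 10^-26 kg·m/s

The uncertainty principle implies that measuring position disturbs momentum:
ΔxΔp ≥ ℏ/2

When we measure position with precision Δx, we necessarily introduce a momentum uncertainty:
Δp ≥ ℏ/(2Δx)
Δp_min = (1.055e-34 J·s) / (2 × 2.180e-09 m)
Δp_min = 2.419e-26 kg·m/s

The more precisely we measure position, the greater the momentum disturbance.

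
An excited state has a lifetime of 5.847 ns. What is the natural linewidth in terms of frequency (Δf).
13.610 MHz

Using the energy-time uncertainty principle and E = hf:
ΔEΔt ≥ ℏ/2
hΔf·Δt ≥ ℏ/2

The minimum frequency uncertainty is:
Δf = ℏ/(2hτ) = 1/(4πτ)
Δf = 1/(4π × 5.847e-09 s)
Δf = 1.361e+07 Hz = 13.610 MHz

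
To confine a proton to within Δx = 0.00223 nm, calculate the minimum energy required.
1.043 eV

Localizing a particle requires giving it sufficient momentum uncertainty:

1. From uncertainty principle: Δp ≥ ℏ/(2Δx)
   Δp_min = (1.055e-34 J·s) / (2 × 2.230e-12 m)
   Δp_min = 2.365e-23 kg·m/s

2. This momentum uncertainty corresponds to kinetic energy:
   KE ≈ (Δp)²/(2m) = (2.365e-23)²/(2 × 1.673e-27 kg)
   KE = 1.671e-19 J = 1.043 eV

Tighter localization requires more energy.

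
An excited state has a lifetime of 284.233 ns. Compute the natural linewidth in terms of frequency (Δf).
279.973 kHz

Using the energy-time uncertainty principle and E = hf:
ΔEΔt ≥ ℏ/2
hΔf·Δt ≥ ℏ/2

The minimum frequency uncertainty is:
Δf = ℏ/(2hτ) = 1/(4πτ)
Δf = 1/(4π × 2.842e-07 s)
Δf = 2.800e+05 Hz = 279.973 kHz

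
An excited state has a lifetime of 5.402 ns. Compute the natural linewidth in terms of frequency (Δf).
14.731 MHz

Using the energy-time uncertainty principle and E = hf:
ΔEΔt ≥ ℏ/2
hΔf·Δt ≥ ℏ/2

The minimum frequency uncertainty is:
Δf = ℏ/(2hτ) = 1/(4πτ)
Δf = 1/(4π × 5.402e-09 s)
Δf = 1.473e+07 Hz = 14.731 MHz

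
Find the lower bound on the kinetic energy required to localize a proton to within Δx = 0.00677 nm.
113.182 meV

Localizing a particle requires giving it sufficient momentum uncertainty:

1. From uncertainty principle: Δp ≥ ℏ/(2Δx)
   Δp_min = (1.055e-34 J·s) / (2 × 6.770e-12 m)
   Δp_min = 7.789e-24 kg·m/s

2. This momentum uncertainty corresponds to kinetic energy:
   KE ≈ (Δp)²/(2m) = (7.789e-24)²/(2 × 1.673e-27 kg)
   KE = 1.813e-20 J = 113.182 meV

Tighter localization requires more energy.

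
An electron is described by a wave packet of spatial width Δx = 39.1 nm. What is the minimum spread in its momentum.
1.349 × 10^-27 kg·m/s

For a wave packet, the spatial width Δx and momentum spread Δp are related by the uncertainty principle:
ΔxΔp ≥ ℏ/2

The minimum momentum spread is:
Δp_min = ℏ/(2Δx)
Δp_min = (1.055e-34 J·s) / (2 × 3.910e-08 m)
Δp_min = 1.349e-27 kg·m/s

A wave packet cannot have both a well-defined position and well-defined momentum.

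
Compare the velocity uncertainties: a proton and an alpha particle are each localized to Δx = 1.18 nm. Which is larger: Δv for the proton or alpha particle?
The proton has the larger minimum velocity uncertainty, by a ratio of 4.0.

For both particles, Δp_min = ℏ/(2Δx) = 4.469e-26 kg·m/s (same for both).

The velocity uncertainty is Δv = Δp/m:
- proton: Δv = 4.469e-26 / 1.673e-27 = 2.672e+01 m/s = 26.716 m/s
- alpha particle: Δv = 4.469e-26 / 6.645e-27 = 6.725e+00 m/s = 6.725 m/s

Ratio: 2.672e+01 / 6.725e+00 = 4.0

The lighter particle has larger velocity uncertainty because Δv ∝ 1/m.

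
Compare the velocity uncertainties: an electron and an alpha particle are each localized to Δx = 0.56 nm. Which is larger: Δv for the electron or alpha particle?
The electron has the larger minimum velocity uncertainty, by a ratio of 7294.3.

For both particles, Δp_min = ℏ/(2Δx) = 9.416e-26 kg·m/s (same for both).

The velocity uncertainty is Δv = Δp/m:
- electron: Δv = 9.416e-26 / 9.109e-31 = 1.034e+05 m/s = 103.364 km/s
- alpha particle: Δv = 9.416e-26 / 6.645e-27 = 1.417e+01 m/s = 14.171 m/s

Ratio: 1.034e+05 / 1.417e+01 = 7294.3

The lighter particle has larger velocity uncertainty because Δv ∝ 1/m.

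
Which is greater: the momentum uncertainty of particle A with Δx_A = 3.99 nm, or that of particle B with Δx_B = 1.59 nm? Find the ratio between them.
Particle B has the larger minimum momentum uncertainty, by a factor of 2.51.

For each particle, the minimum momentum uncertainty is Δp_min = ℏ/(2Δx):

Particle A: Δp_A = ℏ/(2×3.990e-09 m) = 1.322e-26 kg·m/s
Particle B: Δp_B = ℏ/(2×1.590e-09 m) = 3.316e-26 kg·m/s

Ratio: Δp_B/Δp_A = 2.51

Since Δp_min ∝ 1/Δx, the particle with smaller position uncertainty (B) has larger momentum uncertainty.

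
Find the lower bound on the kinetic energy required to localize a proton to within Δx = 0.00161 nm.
2.001 eV

Localizing a particle requires giving it sufficient momentum uncertainty:

1. From uncertainty principle: Δp ≥ ℏ/(2Δx)
   Δp_min = (1.055e-34 J·s) / (2 × 1.610e-12 m)
   Δp_min = 3.275e-23 kg·m/s

2. This momentum uncertainty corresponds to kinetic energy:
   KE ≈ (Δp)²/(2m) = (3.275e-23)²/(2 × 1.673e-27 kg)
   KE = 3.206e-19 J = 2.001 eV

Tighter localization requires more energy.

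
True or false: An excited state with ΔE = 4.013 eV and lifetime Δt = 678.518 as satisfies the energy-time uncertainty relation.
Yes, it satisfies the uncertainty relation.

Calculate the product ΔEΔt:
ΔE = 4.013 eV = 6.430e-19 J
ΔEΔt = (6.430e-19 J) × (6.785e-16 s)
ΔEΔt = 4.363e-34 J·s

Compare to the minimum allowed value ℏ/2:
ℏ/2 = 5.273e-35 J·s

Since ΔEΔt = 4.363e-34 J·s ≥ 5.273e-35 J·s = ℏ/2,
this satisfies the uncertainty relation.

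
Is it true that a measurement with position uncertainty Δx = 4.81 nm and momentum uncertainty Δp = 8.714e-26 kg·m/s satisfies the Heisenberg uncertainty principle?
Yes, it satisfies the uncertainty principle.

Calculate the product ΔxΔp:
ΔxΔp = (4.810e-09 m) × (8.714e-26 kg·m/s)
ΔxΔp = 4.191e-34 J·s

Compare to the minimum allowed value ℏ/2:
ℏ/2 = 5.273e-35 J·s

Since ΔxΔp = 4.191e-34 J·s ≥ 5.273e-35 J·s = ℏ/2,
the measurement satisfies the uncertainty principle.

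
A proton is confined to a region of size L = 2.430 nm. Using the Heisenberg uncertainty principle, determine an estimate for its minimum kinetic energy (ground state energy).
878.500 neV

Using the uncertainty principle to estimate ground state energy:

1. The position uncertainty is approximately the confinement size:
   Δx ≈ L = 2.430e-09 m

2. From ΔxΔp ≥ ℏ/2, the minimum momentum uncertainty is:
   Δp ≈ ℏ/(2L) = 2.170e-26 kg·m/s

3. The kinetic energy is approximately:
   KE ≈ (Δp)²/(2m) = (2.170e-26)²/(2 × 1.673e-27 kg)
   KE ≈ 1.408e-25 J = 878.500 neV

This is an order-of-magnitude estimate of the ground state energy.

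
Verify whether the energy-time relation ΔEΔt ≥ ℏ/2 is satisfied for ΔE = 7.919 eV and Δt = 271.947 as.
Yes, it satisfies the uncertainty relation.

Calculate the product ΔEΔt:
ΔE = 7.919 eV = 1.269e-18 J
ΔEΔt = (1.269e-18 J) × (2.719e-16 s)
ΔEΔt = 3.450e-34 J·s

Compare to the minimum allowed value ℏ/2:
ℏ/2 = 5.273e-35 J·s

Since ΔEΔt = 3.450e-34 J·s ≥ 5.273e-35 J·s = ℏ/2,
this satisfies the uncertainty relation.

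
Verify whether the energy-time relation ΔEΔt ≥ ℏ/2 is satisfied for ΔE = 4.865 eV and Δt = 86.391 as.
Yes, it satisfies the uncertainty relation.

Calculate the product ΔEΔt:
ΔE = 4.865 eV = 7.795e-19 J
ΔEΔt = (7.795e-19 J) × (8.639e-17 s)
ΔEΔt = 6.734e-35 J·s

Compare to the minimum allowed value ℏ/2:
ℏ/2 = 5.273e-35 J·s

Since ΔEΔt = 6.734e-35 J·s ≥ 5.273e-35 J·s = ℏ/2,
this satisfies the uncertainty relation.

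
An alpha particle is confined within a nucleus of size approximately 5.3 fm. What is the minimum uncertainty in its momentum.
9.949 × 10^-21 kg·m/s

Using the Heisenberg uncertainty principle:
ΔxΔp ≥ ℏ/2

With Δx ≈ L = 5.300e-15 m (the confinement size):
Δp_min = ℏ/(2Δx)
Δp_min = (1.055e-34 J·s) / (2 × 5.300e-15 m)
Δp_min = 9.949e-21 kg·m/s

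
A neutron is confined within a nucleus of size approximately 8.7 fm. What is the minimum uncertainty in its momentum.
6.061 × 10^-21 kg·m/s

Using the Heisenberg uncertainty principle:
ΔxΔp ≥ ℏ/2

With Δx ≈ L = 8.700e-15 m (the confinement size):
Δp_min = ℏ/(2Δx)
Δp_min = (1.055e-34 J·s) / (2 × 8.700e-15 m)
Δp_min = 6.061e-21 kg·m/s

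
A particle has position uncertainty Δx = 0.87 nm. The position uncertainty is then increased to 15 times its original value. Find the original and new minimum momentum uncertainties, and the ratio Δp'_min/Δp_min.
Original Δp_min = 6.061 × 10^-26 kg·m/s; new Δp'_min = 4.041 × 10^-27 kg·m/s; ratio Δp'_min/Δp_min = 1/15.

From the uncertainty principle ΔxΔp ≥ ℏ/2, the minimum momentum uncertainty is Δp_min = ℏ/(2Δx).

Original (Δx = 0.87 nm = 8.700e-10 m):
Δp_min = (1.055e-34 J·s)/(2 × 8.700e-10 m) = 6.061e-26 kg·m/s

When Δx → 15Δx:
Δp'_min = ℏ/(2 × 15Δx) = (1/15) × ℏ/(2Δx) = (1/15) × Δp_min
Δp'_min = 1/15 × 6.061e-26 kg·m/s = 4.041e-27 kg·m/s

Since Δp_min ∝ 1/Δx, when Δx is increased to 15 times its original value, Δp_min decreases to 1/15 of its original value.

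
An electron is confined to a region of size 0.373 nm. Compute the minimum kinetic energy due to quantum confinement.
68.461 meV

Using the uncertainty principle:

1. Position uncertainty: Δx ≈ 3.730e-10 m
2. Minimum momentum uncertainty: Δp = ℏ/(2Δx) = 1.414e-25 kg·m/s
3. Minimum kinetic energy:
   KE = (Δp)²/(2m) = (1.414e-25)²/(2 × 9.109e-31 kg)
   KE = 1.097e-20 J = 68.461 meV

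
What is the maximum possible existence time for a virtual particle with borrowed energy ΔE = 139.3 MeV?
2.363 ys

Using the energy-time uncertainty principle:
ΔEΔt ≥ ℏ/2

For a virtual particle borrowing energy ΔE, the maximum lifetime is:
Δt_max = ℏ/(2ΔE)

Converting energy:
ΔE = 139.3 MeV = 2.232e-11 J

Δt_max = (1.055e-34 J·s) / (2 × 2.232e-11 J)
Δt_max = 2.363e-24 s = 2.363 ys

Virtual particles with higher borrowed energy exist for shorter times.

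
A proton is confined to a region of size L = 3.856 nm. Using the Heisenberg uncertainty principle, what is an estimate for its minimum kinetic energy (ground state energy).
348.883 neV

Using the uncertainty principle to estimate ground state energy:

1. The position uncertainty is approximately the confinement size:
   Δx ≈ L = 3.856e-09 m

2. From ΔxΔp ≥ ℏ/2, the minimum momentum uncertainty is:
   Δp ≈ ℏ/(2L) = 1.367e-26 kg·m/s

3. The kinetic energy is approximately:
   KE ≈ (Δp)²/(2m) = (1.367e-26)²/(2 × 1.673e-27 kg)
   KE ≈ 5.590e-26 J = 348.883 neV

This is an order-of-magnitude estimate of the ground state energy.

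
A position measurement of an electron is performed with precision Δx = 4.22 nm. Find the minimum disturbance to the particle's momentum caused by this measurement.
1.249 × 10^-26 kg·m/s

The uncertainty principle implies that measuring position disturbs momentum:
ΔxΔp ≥ ℏ/2

When we measure position with precision Δx, we necessarily introduce a momentum uncertainty:
Δp ≥ ℏ/(2Δx)
Δp_min = (1.055e-34 J·s) / (2 × 4.220e-09 m)
Δp_min = 1.249e-26 kg·m/s

The more precisely we measure position, the greater the momentum disturbance.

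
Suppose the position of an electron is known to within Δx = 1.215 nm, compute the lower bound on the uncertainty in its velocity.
47.641 km/s

Using the Heisenberg uncertainty principle and Δp = mΔv:
ΔxΔp ≥ ℏ/2
Δx(mΔv) ≥ ℏ/2

The minimum uncertainty in velocity is:
Δv_min = ℏ/(2mΔx)
Δv_min = (1.055e-34 J·s) / (2 × 9.109e-31 kg × 1.215e-09 m)
Δv_min = 4.764e+04 m/s = 47.641 km/s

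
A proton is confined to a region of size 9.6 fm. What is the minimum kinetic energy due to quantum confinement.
56.287 keV

Using the uncertainty principle:

1. Position uncertainty: Δx ≈ 9.600e-15 m
2. Minimum momentum uncertainty: Δp = ℏ/(2Δx) = 5.493e-21 kg·m/s
3. Minimum kinetic energy:
   KE = (Δp)²/(2m) = (5.493e-21)²/(2 × 1.673e-27 kg)
   KE = 9.018e-15 J = 56.287 keV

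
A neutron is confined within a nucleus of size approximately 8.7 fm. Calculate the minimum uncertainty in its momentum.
6.061 × 10^-21 kg·m/s

Using the Heisenberg uncertainty principle:
ΔxΔp ≥ ℏ/2

With Δx ≈ L = 8.700e-15 m (the confinement size):
Δp_min = ℏ/(2Δx)
Δp_min = (1.055e-34 J·s) / (2 × 8.700e-15 m)
Δp_min = 6.061e-21 kg·m/s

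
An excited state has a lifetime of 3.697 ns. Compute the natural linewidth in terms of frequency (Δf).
21.525 MHz

Using the energy-time uncertainty principle and E = hf:
ΔEΔt ≥ ℏ/2
hΔf·Δt ≥ ℏ/2

The minimum frequency uncertainty is:
Δf = ℏ/(2hτ) = 1/(4πτ)
Δf = 1/(4π × 3.697e-09 s)
Δf = 2.152e+07 Hz = 21.525 MHz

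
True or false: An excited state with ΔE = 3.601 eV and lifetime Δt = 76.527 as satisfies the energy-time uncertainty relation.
No, it violates the uncertainty relation.

Calculate the product ΔEΔt:
ΔE = 3.601 eV = 5.769e-19 J
ΔEΔt = (5.769e-19 J) × (7.653e-17 s)
ΔEΔt = 4.415e-35 J·s

Compare to the minimum allowed value ℏ/2:
ℏ/2 = 5.273e-35 J·s

Since ΔEΔt = 4.415e-35 J·s < 5.273e-35 J·s = ℏ/2,
this violates the uncertainty relation.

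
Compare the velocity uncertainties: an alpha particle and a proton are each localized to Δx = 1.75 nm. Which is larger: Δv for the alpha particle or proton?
The proton has the larger minimum velocity uncertainty, by a ratio of 4.0.

For both particles, Δp_min = ℏ/(2Δx) = 3.013e-26 kg·m/s (same for both).

The velocity uncertainty is Δv = Δp/m:
- alpha particle: Δv = 3.013e-26 / 6.645e-27 = 4.535e+00 m/s = 4.535 m/s
- proton: Δv = 3.013e-26 / 1.673e-27 = 1.801e+01 m/s = 18.014 m/s

Ratio: 1.801e+01 / 4.535e+00 = 4.0

The lighter particle has larger velocity uncertainty because Δv ∝ 1/m.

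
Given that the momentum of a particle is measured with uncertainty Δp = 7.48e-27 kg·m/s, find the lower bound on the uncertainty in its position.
7.049 nm

Using the Heisenberg uncertainty principle:
ΔxΔp ≥ ℏ/2

The minimum uncertainty in position is:
Δx_min = ℏ/(2Δp)
Δx_min = (1.055e-34 J·s) / (2 × 7.480e-27 kg·m/s)
Δx_min = 7.049e-09 m = 7.049 nm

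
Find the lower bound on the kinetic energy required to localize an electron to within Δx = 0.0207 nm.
22.229 eV

Localizing a particle requires giving it sufficient momentum uncertainty:

1. From uncertainty principle: Δp ≥ ℏ/(2Δx)
   Δp_min = (1.055e-34 J·s) / (2 × 2.070e-11 m)
   Δp_min = 2.547e-24 kg·m/s

2. This momentum uncertainty corresponds to kinetic energy:
   KE ≈ (Δp)²/(2m) = (2.547e-24)²/(2 × 9.109e-31 kg)
   KE = 3.561e-18 J = 22.229 eV

Tighter localization requires more energy.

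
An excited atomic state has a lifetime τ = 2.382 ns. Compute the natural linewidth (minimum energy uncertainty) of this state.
138.164 neV

Using the energy-time uncertainty principle:
ΔEΔt ≥ ℏ/2

The lifetime τ represents the time uncertainty Δt.
The natural linewidth (minimum energy uncertainty) is:

ΔE = ℏ/(2τ)
ΔE = (1.055e-34 J·s) / (2 × 2.382e-09 s)
ΔE = 2.214e-26 J = 138.164 neV

This natural linewidth limits the precision of spectroscopic measurements.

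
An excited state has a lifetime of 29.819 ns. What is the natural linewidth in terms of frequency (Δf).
2.669 MHz

Using the energy-time uncertainty principle and E = hf:
ΔEΔt ≥ ℏ/2
hΔf·Δt ≥ ℏ/2

The minimum frequency uncertainty is:
Δf = ℏ/(2hτ) = 1/(4πτ)
Δf = 1/(4π × 2.982e-08 s)
Δf = 2.669e+06 Hz = 2.669 MHz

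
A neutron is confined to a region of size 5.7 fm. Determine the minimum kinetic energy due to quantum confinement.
159.443 keV

Using the uncertainty principle:

1. Position uncertainty: Δx ≈ 5.700e-15 m
2. Minimum momentum uncertainty: Δp = ℏ/(2Δx) = 9.251e-21 kg·m/s
3. Minimum kinetic energy:
   KE = (Δp)²/(2m) = (9.251e-21)²/(2 × 1.675e-27 kg)
   KE = 2.555e-14 J = 159.443 keV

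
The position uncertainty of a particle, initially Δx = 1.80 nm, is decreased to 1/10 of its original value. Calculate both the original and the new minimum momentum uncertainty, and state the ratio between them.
Original Δp_min = 2.929 × 10^-26 kg·m/s; new Δp'_min = 2.929 × 10^-25 kg·m/s; ratio Δp'_min/Δp_min = 10.

From the uncertainty principle ΔxΔp ≥ ℏ/2, the minimum momentum uncertainty is Δp_min = ℏ/(2Δx).

Original (Δx = 1.80 nm = 1.800e-09 m):
Δp_min = (1.055e-34 J·s)/(2 × 1.800e-09 m) = 2.929e-26 kg·m/s

When Δx → (1/10)Δx:
Δp'_min = ℏ/(2 × (1/10)Δx) = 10 × ℏ/(2Δx) = 10 × Δp_min
Δp'_min = 10 × 2.929e-26 kg·m/s = 2.929e-25 kg·m/s

Since Δp_min ∝ 1/Δx, when Δx is decreased to 1/10 of its original value, Δp_min increases to 10 times its original value.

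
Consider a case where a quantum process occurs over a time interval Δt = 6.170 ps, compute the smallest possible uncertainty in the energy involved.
53.340 μeV

Using the energy-time uncertainty principle:
ΔEΔt ≥ ℏ/2

The minimum uncertainty in energy is:
ΔE_min = ℏ/(2Δt)
ΔE_min = (1.055e-34 J·s) / (2 × 6.170e-12 s)
ΔE_min = 8.546e-24 J = 53.340 μeV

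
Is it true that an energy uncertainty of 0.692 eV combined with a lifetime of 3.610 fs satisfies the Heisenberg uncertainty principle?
Yes, it satisfies the uncertainty relation.

Calculate the product ΔEΔt:
ΔE = 0.692 eV = 1.109e-19 J
ΔEΔt = (1.109e-19 J) × (3.610e-15 s)
ΔEΔt = 4.002e-34 J·s

Compare to the minimum allowed value ℏ/2:
ℏ/2 = 5.273e-35 J·s

Since ΔEΔt = 4.002e-34 J·s ≥ 5.273e-35 J·s = ℏ/2,
this satisfies the uncertainty relation.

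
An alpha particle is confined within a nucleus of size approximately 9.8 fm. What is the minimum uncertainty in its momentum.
5.380 × 10^-21 kg·m/s

Using the Heisenberg uncertainty principle:
ΔxΔp ≥ ℏ/2

With Δx ≈ L = 9.800e-15 m (the confinement size):
Δp_min = ℏ/(2Δx)
Δp_min = (1.055e-34 J·s) / (2 × 9.800e-15 m)
Δp_min = 5.380e-21 kg·m/s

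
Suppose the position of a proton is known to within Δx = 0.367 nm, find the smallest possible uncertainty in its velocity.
85.898 m/s

Using the Heisenberg uncertainty principle and Δp = mΔv:
ΔxΔp ≥ ℏ/2
Δx(mΔv) ≥ ℏ/2

The minimum uncertainty in velocity is:
Δv_min = ℏ/(2mΔx)
Δv_min = (1.055e-34 J·s) / (2 × 1.673e-27 kg × 3.670e-10 m)
Δv_min = 8.590e+01 m/s = 85.898 m/s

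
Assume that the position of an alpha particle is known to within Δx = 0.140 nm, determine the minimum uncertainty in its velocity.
56.682 m/s

Using the Heisenberg uncertainty principle and Δp = mΔv:
ΔxΔp ≥ ℏ/2
Δx(mΔv) ≥ ℏ/2

The minimum uncertainty in velocity is:
Δv_min = ℏ/(2mΔx)
Δv_min = (1.055e-34 J·s) / (2 × 6.645e-27 kg × 1.400e-10 m)
Δv_min = 5.668e+01 m/s = 56.682 m/s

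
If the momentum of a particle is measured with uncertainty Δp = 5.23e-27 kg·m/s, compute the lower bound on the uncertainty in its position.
10.082 nm

Using the Heisenberg uncertainty principle:
ΔxΔp ≥ ℏ/2

The minimum uncertainty in position is:
Δx_min = ℏ/(2Δp)
Δx_min = (1.055e-34 J·s) / (2 × 5.230e-27 kg·m/s)
Δx_min = 1.008e-08 m = 10.082 nm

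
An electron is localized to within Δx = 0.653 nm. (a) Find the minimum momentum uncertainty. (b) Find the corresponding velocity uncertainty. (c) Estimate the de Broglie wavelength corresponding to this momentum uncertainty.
(a) Δp_min = 8.075 × 10^-26 kg·m/s
(b) Δv_min = 88.643 km/s
(c) λ_dB = 8.206 nm

Step-by-step:

(a) From the uncertainty principle:
Δp_min = ℏ/(2Δx) = (1.055e-34 J·s)/(2 × 6.530e-10 m) = 8.075e-26 kg·m/s

(b) The velocity uncertainty:
Δv = Δp/m = (8.075e-26 kg·m/s)/(9.109e-31 kg) = 8.864e+04 m/s = 88.643 km/s

(c) The de Broglie wavelength for this momentum:
λ = h/p = (6.626e-34 J·s)/(8.075e-26 kg·m/s) = 8.206e-09 m = 8.206 nm

Note: The de Broglie wavelength is comparable to the localization size, as expected from wave-particle duality.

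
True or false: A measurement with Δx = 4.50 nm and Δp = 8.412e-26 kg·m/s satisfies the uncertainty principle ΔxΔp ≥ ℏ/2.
Yes, it satisfies the uncertainty principle.

Calculate the product ΔxΔp:
ΔxΔp = (4.500e-09 m) × (8.412e-26 kg·m/s)
ΔxΔp = 3.785e-34 J·s

Compare to the minimum allowed value ℏ/2:
ℏ/2 = 5.273e-35 J·s

Since ΔxΔp = 3.785e-34 J·s ≥ 5.273e-35 J·s = ℏ/2,
the measurement satisfies the uncertainty principle.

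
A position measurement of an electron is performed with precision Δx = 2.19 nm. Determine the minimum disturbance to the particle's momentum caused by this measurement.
2.408 × 10^-26 kg·m/s

The uncertainty principle implies that measuring position disturbs momentum:
ΔxΔp ≥ ℏ/2

When we measure position with precision Δx, we necessarily introduce a momentum uncertainty:
Δp ≥ ℏ/(2Δx)
Δp_min = (1.055e-34 J·s) / (2 × 2.190e-09 m)
Δp_min = 2.408e-26 kg·m/s

The more precisely we measure position, the greater the momentum disturbance.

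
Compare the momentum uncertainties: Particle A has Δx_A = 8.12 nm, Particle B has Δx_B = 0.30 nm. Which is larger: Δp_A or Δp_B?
Particle B has the larger minimum momentum uncertainty, by a factor of 27.07.

For each particle, the minimum momentum uncertainty is Δp_min = ℏ/(2Δx):

Particle A: Δp_A = ℏ/(2×8.120e-09 m) = 6.494e-27 kg·m/s
Particle B: Δp_B = ℏ/(2×3.000e-10 m) = 1.758e-25 kg·m/s

Ratio: Δp_B/Δp_A = 27.07

Since Δp_min ∝ 1/Δx, the particle with smaller position uncertainty (B) has larger momentum uncertainty.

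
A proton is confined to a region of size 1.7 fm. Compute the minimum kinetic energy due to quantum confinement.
1.795 MeV

Using the uncertainty principle:

1. Position uncertainty: Δx ≈ 1.700e-15 m
2. Minimum momentum uncertainty: Δp = ℏ/(2Δx) = 3.102e-20 kg·m/s
3. Minimum kinetic energy:
   KE = (Δp)²/(2m) = (3.102e-20)²/(2 × 1.673e-27 kg)
   KE = 2.876e-13 J = 1.795 MeV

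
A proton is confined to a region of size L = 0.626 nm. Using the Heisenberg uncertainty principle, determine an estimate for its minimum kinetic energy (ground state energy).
13.237 μeV

Using the uncertainty principle to estimate ground state energy:

1. The position uncertainty is approximately the confinement size:
   Δx ≈ L = 6.260e-10 m

2. From ΔxΔp ≥ ℏ/2, the minimum momentum uncertainty is:
   Δp ≈ ℏ/(2L) = 8.423e-26 kg·m/s

3. The kinetic energy is approximately:
   KE ≈ (Δp)²/(2m) = (8.423e-26)²/(2 × 1.673e-27 kg)
   KE ≈ 2.121e-24 J = 13.237 μeV

This is an order-of-magnitude estimate of the ground state energy.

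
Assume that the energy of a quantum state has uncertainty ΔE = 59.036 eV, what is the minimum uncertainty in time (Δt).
5.575 as

Using the energy-time uncertainty principle:
ΔEΔt ≥ ℏ/2

The minimum uncertainty in time is:
Δt_min = ℏ/(2ΔE)
Δt_min = (1.055e-34 J·s) / (2 × 9.459e-18 J)
Δt_min = 5.575e-18 s = 5.575 as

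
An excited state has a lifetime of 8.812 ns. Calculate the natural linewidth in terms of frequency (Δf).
9.031 MHz

Using the energy-time uncertainty principle and E = hf:
ΔEΔt ≥ ℏ/2
hΔf·Δt ≥ ℏ/2

The minimum frequency uncertainty is:
Δf = ℏ/(2hτ) = 1/(4πτ)
Δf = 1/(4π × 8.812e-09 s)
Δf = 9.031e+06 Hz = 9.031 MHz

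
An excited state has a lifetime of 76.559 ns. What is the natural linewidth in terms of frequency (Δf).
1.039 MHz

Using the energy-time uncertainty principle and E = hf:
ΔEΔt ≥ ℏ/2
hΔf·Δt ≥ ℏ/2

The minimum frequency uncertainty is:
Δf = ℏ/(2hτ) = 1/(4πτ)
Δf = 1/(4π × 7.656e-08 s)
Δf = 1.039e+06 Hz = 1.039 MHz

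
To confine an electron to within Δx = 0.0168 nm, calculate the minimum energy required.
33.748 eV

Localizing a particle requires giving it sufficient momentum uncertainty:

1. From uncertainty principle: Δp ≥ ℏ/(2Δx)
   Δp_min = (1.055e-34 J·s) / (2 × 1.680e-11 m)
   Δp_min = 3.139e-24 kg·m/s

2. This momentum uncertainty corresponds to kinetic energy:
   KE ≈ (Δp)²/(2m) = (3.139e-24)²/(2 × 9.109e-31 kg)
   KE = 5.407e-18 J = 33.748 eV

Tighter localization requires more energy.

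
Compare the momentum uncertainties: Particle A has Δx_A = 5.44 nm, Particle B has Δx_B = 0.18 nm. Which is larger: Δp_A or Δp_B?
Particle B has the larger minimum momentum uncertainty, by a factor of 30.22.

For each particle, the minimum momentum uncertainty is Δp_min = ℏ/(2Δx):

Particle A: Δp_A = ℏ/(2×5.440e-09 m) = 9.693e-27 kg·m/s
Particle B: Δp_B = ℏ/(2×1.800e-10 m) = 2.929e-25 kg·m/s

Ratio: Δp_B/Δp_A = 30.22

Since Δp_min ∝ 1/Δx, the particle with smaller position uncertainty (B) has larger momentum uncertainty.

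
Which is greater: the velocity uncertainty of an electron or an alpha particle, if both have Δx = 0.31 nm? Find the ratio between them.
The electron has the larger minimum velocity uncertainty, by a ratio of 7294.3.

For both particles, Δp_min = ℏ/(2Δx) = 1.701e-25 kg·m/s (same for both).

The velocity uncertainty is Δv = Δp/m:
- electron: Δv = 1.701e-25 / 9.109e-31 = 1.867e+05 m/s = 186.722 km/s
- alpha particle: Δv = 1.701e-25 / 6.645e-27 = 2.560e+01 m/s = 25.598 m/s

Ratio: 1.867e+05 / 2.560e+01 = 7294.3

The lighter particle has larger velocity uncertainty because Δv ∝ 1/m.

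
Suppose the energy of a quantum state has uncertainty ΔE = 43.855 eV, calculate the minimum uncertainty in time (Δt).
7.504 as

Using the energy-time uncertainty principle:
ΔEΔt ≥ ℏ/2

The minimum uncertainty in time is:
Δt_min = ℏ/(2ΔE)
Δt_min = (1.055e-34 J·s) / (2 × 7.026e-18 J)
Δt_min = 7.504e-18 s = 7.504 as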